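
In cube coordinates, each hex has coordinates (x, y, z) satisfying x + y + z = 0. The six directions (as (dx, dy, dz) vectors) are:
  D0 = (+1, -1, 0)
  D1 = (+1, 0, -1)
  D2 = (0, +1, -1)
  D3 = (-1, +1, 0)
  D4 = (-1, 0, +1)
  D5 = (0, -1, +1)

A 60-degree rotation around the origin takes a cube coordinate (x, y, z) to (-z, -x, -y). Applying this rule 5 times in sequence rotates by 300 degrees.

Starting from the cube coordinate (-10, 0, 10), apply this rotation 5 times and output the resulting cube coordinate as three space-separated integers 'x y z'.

Start: (-10, 0, 10)
Step 1: (-10, 0, 10) -> (-(10), -(-10), -(0)) = (-10, 10, 0)
Step 2: (-10, 10, 0) -> (-(0), -(-10), -(10)) = (0, 10, -10)
Step 3: (0, 10, -10) -> (-(-10), -(0), -(10)) = (10, 0, -10)
Step 4: (10, 0, -10) -> (-(-10), -(10), -(0)) = (10, -10, 0)
Step 5: (10, -10, 0) -> (-(0), -(10), -(-10)) = (0, -10, 10)

Answer: 0 -10 10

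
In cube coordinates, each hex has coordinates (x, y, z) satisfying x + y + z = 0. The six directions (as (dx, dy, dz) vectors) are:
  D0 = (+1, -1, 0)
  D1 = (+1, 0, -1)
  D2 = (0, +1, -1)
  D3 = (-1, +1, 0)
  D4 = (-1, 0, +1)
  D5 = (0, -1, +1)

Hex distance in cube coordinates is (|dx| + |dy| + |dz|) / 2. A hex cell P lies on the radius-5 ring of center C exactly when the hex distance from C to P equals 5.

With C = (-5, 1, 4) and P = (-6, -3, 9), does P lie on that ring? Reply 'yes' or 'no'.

Answer: yes

Derivation:
|px - cx| = |-6 - (-5)| = 1
|py - cy| = |-3 - 1| = 4
|pz - cz| = |9 - 4| = 5
distance = (1+4+5)/2 = 10/2 = 5
radius = 5; distance == radius -> yes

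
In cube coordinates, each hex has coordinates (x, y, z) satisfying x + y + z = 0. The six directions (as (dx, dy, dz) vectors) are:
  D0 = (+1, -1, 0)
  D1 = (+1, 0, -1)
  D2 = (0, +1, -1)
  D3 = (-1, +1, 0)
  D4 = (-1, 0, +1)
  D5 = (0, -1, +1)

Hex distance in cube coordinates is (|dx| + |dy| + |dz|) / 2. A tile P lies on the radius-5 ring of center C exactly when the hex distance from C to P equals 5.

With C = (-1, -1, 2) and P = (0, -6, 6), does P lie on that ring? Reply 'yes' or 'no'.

|px - cx| = |0 - (-1)| = 1
|py - cy| = |-6 - (-1)| = 5
|pz - cz| = |6 - 2| = 4
distance = (1+5+4)/2 = 10/2 = 5
radius = 5; distance == radius -> yes

Answer: yes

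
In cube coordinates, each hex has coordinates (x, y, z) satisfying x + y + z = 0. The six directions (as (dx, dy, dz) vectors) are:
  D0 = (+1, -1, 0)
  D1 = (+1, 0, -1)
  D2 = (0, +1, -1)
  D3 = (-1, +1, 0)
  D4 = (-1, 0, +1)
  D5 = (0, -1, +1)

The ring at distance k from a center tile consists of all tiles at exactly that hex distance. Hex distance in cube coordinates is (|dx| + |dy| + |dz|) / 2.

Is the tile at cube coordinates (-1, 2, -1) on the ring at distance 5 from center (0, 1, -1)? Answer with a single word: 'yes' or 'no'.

Answer: no

Derivation:
|px - cx| = |-1 - 0| = 1
|py - cy| = |2 - 1| = 1
|pz - cz| = |-1 - (-1)| = 0
distance = (1+1+0)/2 = 2/2 = 1
radius = 5; distance != radius -> no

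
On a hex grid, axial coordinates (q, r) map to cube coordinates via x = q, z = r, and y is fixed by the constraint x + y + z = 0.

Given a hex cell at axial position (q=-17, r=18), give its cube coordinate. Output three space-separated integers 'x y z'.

Answer: -17 -1 18

Derivation:
x = q = -17
z = r = 18
y = -x - z = -(-17) - (18) = -1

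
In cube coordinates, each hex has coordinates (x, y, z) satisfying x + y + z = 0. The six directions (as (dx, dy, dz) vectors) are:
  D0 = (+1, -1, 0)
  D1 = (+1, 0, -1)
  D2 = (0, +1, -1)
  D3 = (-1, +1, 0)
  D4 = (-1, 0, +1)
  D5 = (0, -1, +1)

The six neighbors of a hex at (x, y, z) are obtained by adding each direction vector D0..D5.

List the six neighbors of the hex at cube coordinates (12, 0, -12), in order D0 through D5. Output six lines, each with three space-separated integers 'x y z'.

Center: (12, 0, -12). Add each direction:
  D0: (12, 0, -12) + (1, -1, 0) = (13, -1, -12)
  D1: (12, 0, -12) + (1, 0, -1) = (13, 0, -13)
  D2: (12, 0, -12) + (0, 1, -1) = (12, 1, -13)
  D3: (12, 0, -12) + (-1, 1, 0) = (11, 1, -12)
  D4: (12, 0, -12) + (-1, 0, 1) = (11, 0, -11)
  D5: (12, 0, -12) + (0, -1, 1) = (12, -1, -11)

Answer: 13 -1 -12
13 0 -13
12 1 -13
11 1 -12
11 0 -11
12 -1 -11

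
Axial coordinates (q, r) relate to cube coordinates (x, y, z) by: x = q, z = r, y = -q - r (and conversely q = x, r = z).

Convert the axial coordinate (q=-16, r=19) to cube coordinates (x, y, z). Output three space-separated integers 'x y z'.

x = q = -16
z = r = 19
y = -x - z = -(-16) - (19) = -3

Answer: -16 -3 19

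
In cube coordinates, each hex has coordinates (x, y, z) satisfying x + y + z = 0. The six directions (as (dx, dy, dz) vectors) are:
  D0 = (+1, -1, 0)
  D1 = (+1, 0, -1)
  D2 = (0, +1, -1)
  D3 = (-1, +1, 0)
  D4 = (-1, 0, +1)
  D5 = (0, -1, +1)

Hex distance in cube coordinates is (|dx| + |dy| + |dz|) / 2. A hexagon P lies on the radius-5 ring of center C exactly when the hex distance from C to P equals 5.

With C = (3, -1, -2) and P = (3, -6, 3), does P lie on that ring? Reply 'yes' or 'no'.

Answer: yes

Derivation:
|px - cx| = |3 - 3| = 0
|py - cy| = |-6 - (-1)| = 5
|pz - cz| = |3 - (-2)| = 5
distance = (0+5+5)/2 = 10/2 = 5
radius = 5; distance == radius -> yes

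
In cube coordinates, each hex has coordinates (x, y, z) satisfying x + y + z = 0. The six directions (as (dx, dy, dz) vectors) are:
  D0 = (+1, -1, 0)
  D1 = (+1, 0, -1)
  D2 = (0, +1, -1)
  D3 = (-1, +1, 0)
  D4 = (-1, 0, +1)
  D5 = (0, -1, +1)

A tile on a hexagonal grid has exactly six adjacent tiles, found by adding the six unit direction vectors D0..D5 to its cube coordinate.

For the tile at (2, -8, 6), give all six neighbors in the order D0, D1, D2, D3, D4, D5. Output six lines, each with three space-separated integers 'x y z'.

Answer: 3 -9 6
3 -8 5
2 -7 5
1 -7 6
1 -8 7
2 -9 7

Derivation:
Center: (2, -8, 6). Add each direction:
  D0: (2, -8, 6) + (1, -1, 0) = (3, -9, 6)
  D1: (2, -8, 6) + (1, 0, -1) = (3, -8, 5)
  D2: (2, -8, 6) + (0, 1, -1) = (2, -7, 5)
  D3: (2, -8, 6) + (-1, 1, 0) = (1, -7, 6)
  D4: (2, -8, 6) + (-1, 0, 1) = (1, -8, 7)
  D5: (2, -8, 6) + (0, -1, 1) = (2, -9, 7)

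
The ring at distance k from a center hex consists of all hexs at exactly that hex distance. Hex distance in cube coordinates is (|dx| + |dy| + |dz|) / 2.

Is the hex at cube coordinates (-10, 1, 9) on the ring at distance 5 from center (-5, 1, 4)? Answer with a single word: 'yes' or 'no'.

|px - cx| = |-10 - (-5)| = 5
|py - cy| = |1 - 1| = 0
|pz - cz| = |9 - 4| = 5
distance = (5+0+5)/2 = 10/2 = 5
radius = 5; distance == radius -> yes

Answer: yes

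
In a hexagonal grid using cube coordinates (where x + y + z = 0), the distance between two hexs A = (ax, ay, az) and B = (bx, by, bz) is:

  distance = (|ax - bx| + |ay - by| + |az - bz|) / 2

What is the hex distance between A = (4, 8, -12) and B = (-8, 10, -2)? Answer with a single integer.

|ax - bx| = |4 - (-8)| = 12
|ay - by| = |8 - 10| = 2
|az - bz| = |-12 - (-2)| = 10
distance = (12 + 2 + 10) / 2 = 24 / 2 = 12

Answer: 12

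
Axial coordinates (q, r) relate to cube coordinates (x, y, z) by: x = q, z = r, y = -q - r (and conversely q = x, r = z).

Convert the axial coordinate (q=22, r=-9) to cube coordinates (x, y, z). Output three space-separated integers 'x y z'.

Answer: 22 -13 -9

Derivation:
x = q = 22
z = r = -9
y = -x - z = -(22) - (-9) = -13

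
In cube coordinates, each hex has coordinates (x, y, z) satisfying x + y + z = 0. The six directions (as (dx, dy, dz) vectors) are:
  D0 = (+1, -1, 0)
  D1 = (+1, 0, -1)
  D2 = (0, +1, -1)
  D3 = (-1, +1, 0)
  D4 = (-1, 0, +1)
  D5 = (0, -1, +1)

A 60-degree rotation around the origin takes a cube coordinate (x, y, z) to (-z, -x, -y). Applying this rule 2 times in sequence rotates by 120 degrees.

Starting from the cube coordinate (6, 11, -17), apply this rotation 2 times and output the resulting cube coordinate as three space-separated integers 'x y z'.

Answer: 11 -17 6

Derivation:
Start: (6, 11, -17)
Step 1: (6, 11, -17) -> (-(-17), -(6), -(11)) = (17, -6, -11)
Step 2: (17, -6, -11) -> (-(-11), -(17), -(-6)) = (11, -17, 6)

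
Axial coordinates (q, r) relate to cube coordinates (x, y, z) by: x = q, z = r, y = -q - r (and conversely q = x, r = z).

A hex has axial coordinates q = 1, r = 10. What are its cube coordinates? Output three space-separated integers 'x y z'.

Answer: 1 -11 10

Derivation:
x = q = 1
z = r = 10
y = -x - z = -(1) - (10) = -11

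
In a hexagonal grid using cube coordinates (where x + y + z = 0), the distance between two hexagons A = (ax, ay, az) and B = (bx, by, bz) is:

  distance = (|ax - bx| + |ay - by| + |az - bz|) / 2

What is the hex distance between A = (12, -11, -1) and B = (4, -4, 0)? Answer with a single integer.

|ax - bx| = |12 - 4| = 8
|ay - by| = |-11 - (-4)| = 7
|az - bz| = |-1 - 0| = 1
distance = (8 + 7 + 1) / 2 = 16 / 2 = 8

Answer: 8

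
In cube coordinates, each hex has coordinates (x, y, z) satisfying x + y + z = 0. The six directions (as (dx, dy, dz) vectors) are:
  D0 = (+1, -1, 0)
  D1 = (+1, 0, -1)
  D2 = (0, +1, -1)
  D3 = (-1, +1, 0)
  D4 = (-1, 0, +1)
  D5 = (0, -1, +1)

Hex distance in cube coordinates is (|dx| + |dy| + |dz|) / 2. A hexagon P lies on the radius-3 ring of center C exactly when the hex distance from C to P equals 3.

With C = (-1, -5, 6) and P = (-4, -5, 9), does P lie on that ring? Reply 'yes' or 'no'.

|px - cx| = |-4 - (-1)| = 3
|py - cy| = |-5 - (-5)| = 0
|pz - cz| = |9 - 6| = 3
distance = (3+0+3)/2 = 6/2 = 3
radius = 3; distance == radius -> yes

Answer: yes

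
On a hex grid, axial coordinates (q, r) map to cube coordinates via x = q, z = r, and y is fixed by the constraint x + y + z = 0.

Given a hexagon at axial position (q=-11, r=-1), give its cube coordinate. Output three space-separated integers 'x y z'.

x = q = -11
z = r = -1
y = -x - z = -(-11) - (-1) = 12

Answer: -11 12 -1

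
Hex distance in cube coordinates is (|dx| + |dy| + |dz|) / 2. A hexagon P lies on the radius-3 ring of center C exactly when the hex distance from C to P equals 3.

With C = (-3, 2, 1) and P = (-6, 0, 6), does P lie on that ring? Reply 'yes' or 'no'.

|px - cx| = |-6 - (-3)| = 3
|py - cy| = |0 - 2| = 2
|pz - cz| = |6 - 1| = 5
distance = (3+2+5)/2 = 10/2 = 5
radius = 3; distance != radius -> no

Answer: no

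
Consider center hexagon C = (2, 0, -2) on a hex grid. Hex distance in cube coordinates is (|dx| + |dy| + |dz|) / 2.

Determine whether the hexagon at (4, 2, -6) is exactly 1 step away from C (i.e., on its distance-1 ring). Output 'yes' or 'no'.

Answer: no

Derivation:
|px - cx| = |4 - 2| = 2
|py - cy| = |2 - 0| = 2
|pz - cz| = |-6 - (-2)| = 4
distance = (2+2+4)/2 = 8/2 = 4
radius = 1; distance != radius -> no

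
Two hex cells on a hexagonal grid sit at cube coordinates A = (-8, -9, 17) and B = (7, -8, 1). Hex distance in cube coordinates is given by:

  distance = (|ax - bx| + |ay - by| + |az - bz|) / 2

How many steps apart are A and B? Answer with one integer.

|ax - bx| = |-8 - 7| = 15
|ay - by| = |-9 - (-8)| = 1
|az - bz| = |17 - 1| = 16
distance = (15 + 1 + 16) / 2 = 32 / 2 = 16

Answer: 16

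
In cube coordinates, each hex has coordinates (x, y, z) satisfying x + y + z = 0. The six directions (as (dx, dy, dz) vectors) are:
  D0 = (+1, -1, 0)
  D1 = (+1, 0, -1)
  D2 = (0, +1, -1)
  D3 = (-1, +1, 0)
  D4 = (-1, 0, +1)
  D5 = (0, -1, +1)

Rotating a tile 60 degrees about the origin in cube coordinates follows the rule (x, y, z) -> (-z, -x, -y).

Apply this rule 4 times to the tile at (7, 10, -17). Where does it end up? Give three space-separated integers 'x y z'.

Answer: -17 7 10

Derivation:
Start: (7, 10, -17)
Step 1: (7, 10, -17) -> (-(-17), -(7), -(10)) = (17, -7, -10)
Step 2: (17, -7, -10) -> (-(-10), -(17), -(-7)) = (10, -17, 7)
Step 3: (10, -17, 7) -> (-(7), -(10), -(-17)) = (-7, -10, 17)
Step 4: (-7, -10, 17) -> (-(17), -(-7), -(-10)) = (-17, 7, 10)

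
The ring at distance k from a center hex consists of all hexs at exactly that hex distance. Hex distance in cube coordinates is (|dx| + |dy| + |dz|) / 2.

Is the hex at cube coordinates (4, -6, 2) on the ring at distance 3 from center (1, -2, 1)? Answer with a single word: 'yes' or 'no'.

|px - cx| = |4 - 1| = 3
|py - cy| = |-6 - (-2)| = 4
|pz - cz| = |2 - 1| = 1
distance = (3+4+1)/2 = 8/2 = 4
radius = 3; distance != radius -> no

Answer: no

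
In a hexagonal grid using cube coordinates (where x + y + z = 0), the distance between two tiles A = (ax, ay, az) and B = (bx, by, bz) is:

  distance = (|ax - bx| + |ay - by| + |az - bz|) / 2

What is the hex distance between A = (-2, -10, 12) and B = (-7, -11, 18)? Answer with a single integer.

|ax - bx| = |-2 - (-7)| = 5
|ay - by| = |-10 - (-11)| = 1
|az - bz| = |12 - 18| = 6
distance = (5 + 1 + 6) / 2 = 12 / 2 = 6

Answer: 6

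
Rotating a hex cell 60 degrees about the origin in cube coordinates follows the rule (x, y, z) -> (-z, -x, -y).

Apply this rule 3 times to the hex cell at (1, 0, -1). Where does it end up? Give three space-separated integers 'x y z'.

Start: (1, 0, -1)
Step 1: (1, 0, -1) -> (-(-1), -(1), -(0)) = (1, -1, 0)
Step 2: (1, -1, 0) -> (-(0), -(1), -(-1)) = (0, -1, 1)
Step 3: (0, -1, 1) -> (-(1), -(0), -(-1)) = (-1, 0, 1)

Answer: -1 0 1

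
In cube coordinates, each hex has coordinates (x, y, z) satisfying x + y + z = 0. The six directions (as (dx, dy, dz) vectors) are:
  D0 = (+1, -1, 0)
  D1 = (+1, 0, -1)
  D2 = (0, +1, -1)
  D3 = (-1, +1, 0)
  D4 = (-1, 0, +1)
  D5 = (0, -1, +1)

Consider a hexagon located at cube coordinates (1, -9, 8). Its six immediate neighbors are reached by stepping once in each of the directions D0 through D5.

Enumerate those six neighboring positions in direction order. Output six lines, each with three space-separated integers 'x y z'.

Center: (1, -9, 8). Add each direction:
  D0: (1, -9, 8) + (1, -1, 0) = (2, -10, 8)
  D1: (1, -9, 8) + (1, 0, -1) = (2, -9, 7)
  D2: (1, -9, 8) + (0, 1, -1) = (1, -8, 7)
  D3: (1, -9, 8) + (-1, 1, 0) = (0, -8, 8)
  D4: (1, -9, 8) + (-1, 0, 1) = (0, -9, 9)
  D5: (1, -9, 8) + (0, -1, 1) = (1, -10, 9)

Answer: 2 -10 8
2 -9 7
1 -8 7
0 -8 8
0 -9 9
1 -10 9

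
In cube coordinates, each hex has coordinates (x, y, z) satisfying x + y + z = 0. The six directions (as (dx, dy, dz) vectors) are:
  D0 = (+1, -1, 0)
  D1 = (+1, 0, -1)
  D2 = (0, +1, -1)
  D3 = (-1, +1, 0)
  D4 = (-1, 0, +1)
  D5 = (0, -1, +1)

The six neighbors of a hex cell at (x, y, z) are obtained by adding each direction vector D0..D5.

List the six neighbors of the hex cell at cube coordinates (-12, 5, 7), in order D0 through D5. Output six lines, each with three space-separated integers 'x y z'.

Center: (-12, 5, 7). Add each direction:
  D0: (-12, 5, 7) + (1, -1, 0) = (-11, 4, 7)
  D1: (-12, 5, 7) + (1, 0, -1) = (-11, 5, 6)
  D2: (-12, 5, 7) + (0, 1, -1) = (-12, 6, 6)
  D3: (-12, 5, 7) + (-1, 1, 0) = (-13, 6, 7)
  D4: (-12, 5, 7) + (-1, 0, 1) = (-13, 5, 8)
  D5: (-12, 5, 7) + (0, -1, 1) = (-12, 4, 8)

Answer: -11 4 7
-11 5 6
-12 6 6
-13 6 7
-13 5 8
-12 4 8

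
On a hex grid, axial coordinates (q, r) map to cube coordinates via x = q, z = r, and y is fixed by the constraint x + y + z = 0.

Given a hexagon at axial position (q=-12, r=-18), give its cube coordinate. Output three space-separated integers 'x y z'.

x = q = -12
z = r = -18
y = -x - z = -(-12) - (-18) = 30

Answer: -12 30 -18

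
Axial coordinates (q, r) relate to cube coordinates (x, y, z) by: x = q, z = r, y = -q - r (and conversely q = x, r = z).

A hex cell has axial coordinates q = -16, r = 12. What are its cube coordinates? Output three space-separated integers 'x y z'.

Answer: -16 4 12

Derivation:
x = q = -16
z = r = 12
y = -x - z = -(-16) - (12) = 4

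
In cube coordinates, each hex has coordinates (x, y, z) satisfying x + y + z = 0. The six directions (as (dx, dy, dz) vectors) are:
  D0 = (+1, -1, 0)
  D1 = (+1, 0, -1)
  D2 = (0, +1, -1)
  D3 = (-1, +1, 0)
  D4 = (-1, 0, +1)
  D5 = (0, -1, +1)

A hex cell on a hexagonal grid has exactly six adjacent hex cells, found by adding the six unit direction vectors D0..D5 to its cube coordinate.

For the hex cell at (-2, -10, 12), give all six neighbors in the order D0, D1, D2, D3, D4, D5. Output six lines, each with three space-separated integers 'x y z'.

Center: (-2, -10, 12). Add each direction:
  D0: (-2, -10, 12) + (1, -1, 0) = (-1, -11, 12)
  D1: (-2, -10, 12) + (1, 0, -1) = (-1, -10, 11)
  D2: (-2, -10, 12) + (0, 1, -1) = (-2, -9, 11)
  D3: (-2, -10, 12) + (-1, 1, 0) = (-3, -9, 12)
  D4: (-2, -10, 12) + (-1, 0, 1) = (-3, -10, 13)
  D5: (-2, -10, 12) + (0, -1, 1) = (-2, -11, 13)

Answer: -1 -11 12
-1 -10 11
-2 -9 11
-3 -9 12
-3 -10 13
-2 -11 13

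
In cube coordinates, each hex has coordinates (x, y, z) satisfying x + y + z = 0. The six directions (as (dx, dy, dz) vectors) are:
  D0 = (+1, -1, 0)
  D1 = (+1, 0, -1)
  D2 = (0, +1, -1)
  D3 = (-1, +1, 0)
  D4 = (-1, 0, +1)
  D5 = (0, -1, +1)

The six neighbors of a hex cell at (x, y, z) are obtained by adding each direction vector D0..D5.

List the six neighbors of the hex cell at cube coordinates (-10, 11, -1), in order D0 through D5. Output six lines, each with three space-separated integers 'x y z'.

Center: (-10, 11, -1). Add each direction:
  D0: (-10, 11, -1) + (1, -1, 0) = (-9, 10, -1)
  D1: (-10, 11, -1) + (1, 0, -1) = (-9, 11, -2)
  D2: (-10, 11, -1) + (0, 1, -1) = (-10, 12, -2)
  D3: (-10, 11, -1) + (-1, 1, 0) = (-11, 12, -1)
  D4: (-10, 11, -1) + (-1, 0, 1) = (-11, 11, 0)
  D5: (-10, 11, -1) + (0, -1, 1) = (-10, 10, 0)

Answer: -9 10 -1
-9 11 -2
-10 12 -2
-11 12 -1
-11 11 0
-10 10 0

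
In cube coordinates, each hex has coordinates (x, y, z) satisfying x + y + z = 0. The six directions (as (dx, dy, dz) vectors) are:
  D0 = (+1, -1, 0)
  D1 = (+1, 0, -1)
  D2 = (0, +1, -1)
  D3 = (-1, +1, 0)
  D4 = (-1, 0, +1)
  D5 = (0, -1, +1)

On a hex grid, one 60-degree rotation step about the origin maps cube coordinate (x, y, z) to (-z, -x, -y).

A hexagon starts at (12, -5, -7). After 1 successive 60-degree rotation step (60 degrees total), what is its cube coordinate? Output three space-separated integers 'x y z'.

Start: (12, -5, -7)
Step 1: (12, -5, -7) -> (-(-7), -(12), -(-5)) = (7, -12, 5)

Answer: 7 -12 5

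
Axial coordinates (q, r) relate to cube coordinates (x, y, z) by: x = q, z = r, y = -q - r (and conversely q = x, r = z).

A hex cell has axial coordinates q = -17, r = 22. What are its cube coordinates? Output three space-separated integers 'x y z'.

Answer: -17 -5 22

Derivation:
x = q = -17
z = r = 22
y = -x - z = -(-17) - (22) = -5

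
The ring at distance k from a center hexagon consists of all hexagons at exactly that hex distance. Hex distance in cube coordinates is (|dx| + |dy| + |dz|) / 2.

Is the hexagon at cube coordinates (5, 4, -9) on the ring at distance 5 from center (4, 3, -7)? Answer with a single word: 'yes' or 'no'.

Answer: no

Derivation:
|px - cx| = |5 - 4| = 1
|py - cy| = |4 - 3| = 1
|pz - cz| = |-9 - (-7)| = 2
distance = (1+1+2)/2 = 4/2 = 2
radius = 5; distance != radius -> no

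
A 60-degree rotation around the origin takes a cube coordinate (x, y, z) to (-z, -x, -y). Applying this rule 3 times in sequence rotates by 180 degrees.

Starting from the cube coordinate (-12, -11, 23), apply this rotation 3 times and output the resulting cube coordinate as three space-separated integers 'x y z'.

Start: (-12, -11, 23)
Step 1: (-12, -11, 23) -> (-(23), -(-12), -(-11)) = (-23, 12, 11)
Step 2: (-23, 12, 11) -> (-(11), -(-23), -(12)) = (-11, 23, -12)
Step 3: (-11, 23, -12) -> (-(-12), -(-11), -(23)) = (12, 11, -23)

Answer: 12 11 -23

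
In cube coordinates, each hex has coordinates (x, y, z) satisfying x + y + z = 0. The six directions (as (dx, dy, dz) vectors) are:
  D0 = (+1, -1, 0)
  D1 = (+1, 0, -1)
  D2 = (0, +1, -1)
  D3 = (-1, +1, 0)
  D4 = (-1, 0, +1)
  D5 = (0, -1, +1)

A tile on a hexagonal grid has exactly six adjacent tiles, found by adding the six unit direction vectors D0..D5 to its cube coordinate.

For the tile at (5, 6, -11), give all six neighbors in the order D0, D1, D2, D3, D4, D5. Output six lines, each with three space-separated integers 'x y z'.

Center: (5, 6, -11). Add each direction:
  D0: (5, 6, -11) + (1, -1, 0) = (6, 5, -11)
  D1: (5, 6, -11) + (1, 0, -1) = (6, 6, -12)
  D2: (5, 6, -11) + (0, 1, -1) = (5, 7, -12)
  D3: (5, 6, -11) + (-1, 1, 0) = (4, 7, -11)
  D4: (5, 6, -11) + (-1, 0, 1) = (4, 6, -10)
  D5: (5, 6, -11) + (0, -1, 1) = (5, 5, -10)

Answer: 6 5 -11
6 6 -12
5 7 -12
4 7 -11
4 6 -10
5 5 -10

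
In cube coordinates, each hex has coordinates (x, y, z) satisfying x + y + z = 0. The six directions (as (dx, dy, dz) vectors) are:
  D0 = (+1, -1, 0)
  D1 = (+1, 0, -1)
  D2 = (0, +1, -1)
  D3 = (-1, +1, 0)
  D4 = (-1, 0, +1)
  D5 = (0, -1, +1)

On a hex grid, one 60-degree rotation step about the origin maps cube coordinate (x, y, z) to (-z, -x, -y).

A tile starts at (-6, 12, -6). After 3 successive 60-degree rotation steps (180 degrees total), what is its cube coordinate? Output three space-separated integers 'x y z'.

Start: (-6, 12, -6)
Step 1: (-6, 12, -6) -> (-(-6), -(-6), -(12)) = (6, 6, -12)
Step 2: (6, 6, -12) -> (-(-12), -(6), -(6)) = (12, -6, -6)
Step 3: (12, -6, -6) -> (-(-6), -(12), -(-6)) = (6, -12, 6)

Answer: 6 -12 6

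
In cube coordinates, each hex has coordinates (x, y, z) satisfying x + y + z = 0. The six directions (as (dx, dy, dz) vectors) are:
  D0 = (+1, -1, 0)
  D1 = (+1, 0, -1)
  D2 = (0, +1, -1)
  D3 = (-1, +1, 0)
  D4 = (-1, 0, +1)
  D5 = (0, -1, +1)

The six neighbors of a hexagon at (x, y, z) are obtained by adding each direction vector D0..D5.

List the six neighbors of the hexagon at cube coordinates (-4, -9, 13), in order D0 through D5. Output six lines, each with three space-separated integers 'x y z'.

Answer: -3 -10 13
-3 -9 12
-4 -8 12
-5 -8 13
-5 -9 14
-4 -10 14

Derivation:
Center: (-4, -9, 13). Add each direction:
  D0: (-4, -9, 13) + (1, -1, 0) = (-3, -10, 13)
  D1: (-4, -9, 13) + (1, 0, -1) = (-3, -9, 12)
  D2: (-4, -9, 13) + (0, 1, -1) = (-4, -8, 12)
  D3: (-4, -9, 13) + (-1, 1, 0) = (-5, -8, 13)
  D4: (-4, -9, 13) + (-1, 0, 1) = (-5, -9, 14)
  D5: (-4, -9, 13) + (0, -1, 1) = (-4, -10, 14)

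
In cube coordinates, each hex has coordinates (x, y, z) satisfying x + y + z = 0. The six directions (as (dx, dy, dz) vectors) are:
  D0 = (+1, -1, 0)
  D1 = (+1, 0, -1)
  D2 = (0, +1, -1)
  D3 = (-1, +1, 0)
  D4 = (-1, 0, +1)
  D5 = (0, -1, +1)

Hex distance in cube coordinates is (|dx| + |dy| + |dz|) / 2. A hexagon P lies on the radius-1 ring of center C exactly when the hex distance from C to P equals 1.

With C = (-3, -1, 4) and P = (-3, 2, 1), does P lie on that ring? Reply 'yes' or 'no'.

|px - cx| = |-3 - (-3)| = 0
|py - cy| = |2 - (-1)| = 3
|pz - cz| = |1 - 4| = 3
distance = (0+3+3)/2 = 6/2 = 3
radius = 1; distance != radius -> no

Answer: no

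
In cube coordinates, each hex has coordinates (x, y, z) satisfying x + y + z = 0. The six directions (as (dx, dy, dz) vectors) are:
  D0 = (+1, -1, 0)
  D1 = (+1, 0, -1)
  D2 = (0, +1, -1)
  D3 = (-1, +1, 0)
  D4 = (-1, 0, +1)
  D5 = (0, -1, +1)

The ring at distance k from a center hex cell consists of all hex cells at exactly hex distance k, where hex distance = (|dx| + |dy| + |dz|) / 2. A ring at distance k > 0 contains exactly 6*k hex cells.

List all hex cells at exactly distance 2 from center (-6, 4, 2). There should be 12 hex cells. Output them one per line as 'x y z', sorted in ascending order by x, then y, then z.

Answer: -8 4 4
-8 5 3
-8 6 2
-7 3 4
-7 6 1
-6 2 4
-6 6 0
-5 2 3
-5 5 0
-4 2 2
-4 3 1
-4 4 0

Derivation:
Walk ring at distance 2 from (-6, 4, 2):
Start at center + D4*2 = (-8, 4, 4)
  hex 0: (-8, 4, 4)
  hex 1: (-7, 3, 4)
  hex 2: (-6, 2, 4)
  hex 3: (-5, 2, 3)
  hex 4: (-4, 2, 2)
  hex 5: (-4, 3, 1)
  hex 6: (-4, 4, 0)
  hex 7: (-5, 5, 0)
  hex 8: (-6, 6, 0)
  hex 9: (-7, 6, 1)
  hex 10: (-8, 6, 2)
  hex 11: (-8, 5, 3)
Sorted: 12 hexes.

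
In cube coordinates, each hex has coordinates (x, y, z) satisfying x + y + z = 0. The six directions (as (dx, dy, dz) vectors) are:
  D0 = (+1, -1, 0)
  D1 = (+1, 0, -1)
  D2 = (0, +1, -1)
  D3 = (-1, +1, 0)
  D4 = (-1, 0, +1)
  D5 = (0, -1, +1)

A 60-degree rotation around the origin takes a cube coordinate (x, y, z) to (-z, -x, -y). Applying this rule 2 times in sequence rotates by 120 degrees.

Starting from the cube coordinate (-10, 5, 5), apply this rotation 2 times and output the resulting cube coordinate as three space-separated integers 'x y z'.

Answer: 5 5 -10

Derivation:
Start: (-10, 5, 5)
Step 1: (-10, 5, 5) -> (-(5), -(-10), -(5)) = (-5, 10, -5)
Step 2: (-5, 10, -5) -> (-(-5), -(-5), -(10)) = (5, 5, -10)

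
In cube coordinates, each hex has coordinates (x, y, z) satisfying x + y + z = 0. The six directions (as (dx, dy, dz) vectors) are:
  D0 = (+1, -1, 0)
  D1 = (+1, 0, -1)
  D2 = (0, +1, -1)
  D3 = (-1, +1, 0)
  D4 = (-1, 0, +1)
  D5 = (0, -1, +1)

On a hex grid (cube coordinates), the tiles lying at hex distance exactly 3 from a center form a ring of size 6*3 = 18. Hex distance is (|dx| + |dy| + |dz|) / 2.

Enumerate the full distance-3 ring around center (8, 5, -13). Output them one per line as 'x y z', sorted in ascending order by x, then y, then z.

Walk ring at distance 3 from (8, 5, -13):
Start at center + D4*3 = (5, 5, -10)
  hex 0: (5, 5, -10)
  hex 1: (6, 4, -10)
  hex 2: (7, 3, -10)
  hex 3: (8, 2, -10)
  hex 4: (9, 2, -11)
  hex 5: (10, 2, -12)
  hex 6: (11, 2, -13)
  hex 7: (11, 3, -14)
  hex 8: (11, 4, -15)
  hex 9: (11, 5, -16)
  hex 10: (10, 6, -16)
  hex 11: (9, 7, -16)
  hex 12: (8, 8, -16)
  hex 13: (7, 8, -15)
  hex 14: (6, 8, -14)
  hex 15: (5, 8, -13)
  hex 16: (5, 7, -12)
  hex 17: (5, 6, -11)
Sorted: 18 hexes.

Answer: 5 5 -10
5 6 -11
5 7 -12
5 8 -13
6 4 -10
6 8 -14
7 3 -10
7 8 -15
8 2 -10
8 8 -16
9 2 -11
9 7 -16
10 2 -12
10 6 -16
11 2 -13
11 3 -14
11 4 -15
11 5 -16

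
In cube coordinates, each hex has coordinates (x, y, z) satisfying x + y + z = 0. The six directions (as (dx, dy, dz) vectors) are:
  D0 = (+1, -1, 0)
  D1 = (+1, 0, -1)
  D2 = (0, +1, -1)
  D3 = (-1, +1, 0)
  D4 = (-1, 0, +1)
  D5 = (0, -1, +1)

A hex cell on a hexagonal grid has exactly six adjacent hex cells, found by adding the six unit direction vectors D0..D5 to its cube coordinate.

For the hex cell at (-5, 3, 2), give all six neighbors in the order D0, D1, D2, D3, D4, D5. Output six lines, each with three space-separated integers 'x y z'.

Center: (-5, 3, 2). Add each direction:
  D0: (-5, 3, 2) + (1, -1, 0) = (-4, 2, 2)
  D1: (-5, 3, 2) + (1, 0, -1) = (-4, 3, 1)
  D2: (-5, 3, 2) + (0, 1, -1) = (-5, 4, 1)
  D3: (-5, 3, 2) + (-1, 1, 0) = (-6, 4, 2)
  D4: (-5, 3, 2) + (-1, 0, 1) = (-6, 3, 3)
  D5: (-5, 3, 2) + (0, -1, 1) = (-5, 2, 3)

Answer: -4 2 2
-4 3 1
-5 4 1
-6 4 2
-6 3 3
-5 2 3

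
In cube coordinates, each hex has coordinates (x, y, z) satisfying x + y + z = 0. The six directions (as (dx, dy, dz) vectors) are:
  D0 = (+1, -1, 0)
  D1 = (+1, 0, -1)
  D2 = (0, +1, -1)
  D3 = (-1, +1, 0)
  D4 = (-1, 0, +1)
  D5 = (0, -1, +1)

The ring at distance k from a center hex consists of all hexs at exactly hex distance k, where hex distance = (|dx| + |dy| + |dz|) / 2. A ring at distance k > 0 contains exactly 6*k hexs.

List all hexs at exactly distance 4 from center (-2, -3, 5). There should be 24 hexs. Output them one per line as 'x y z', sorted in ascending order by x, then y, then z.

Walk ring at distance 4 from (-2, -3, 5):
Start at center + D4*4 = (-6, -3, 9)
  hex 0: (-6, -3, 9)
  hex 1: (-5, -4, 9)
  hex 2: (-4, -5, 9)
  hex 3: (-3, -6, 9)
  hex 4: (-2, -7, 9)
  hex 5: (-1, -7, 8)
  hex 6: (0, -7, 7)
  hex 7: (1, -7, 6)
  hex 8: (2, -7, 5)
  hex 9: (2, -6, 4)
  hex 10: (2, -5, 3)
  hex 11: (2, -4, 2)
  hex 12: (2, -3, 1)
  hex 13: (1, -2, 1)
  hex 14: (0, -1, 1)
  hex 15: (-1, 0, 1)
  hex 16: (-2, 1, 1)
  hex 17: (-3, 1, 2)
  hex 18: (-4, 1, 3)
  hex 19: (-5, 1, 4)
  hex 20: (-6, 1, 5)
  hex 21: (-6, 0, 6)
  hex 22: (-6, -1, 7)
  hex 23: (-6, -2, 8)
Sorted: 24 hexes.

Answer: -6 -3 9
-6 -2 8
-6 -1 7
-6 0 6
-6 1 5
-5 -4 9
-5 1 4
-4 -5 9
-4 1 3
-3 -6 9
-3 1 2
-2 -7 9
-2 1 1
-1 -7 8
-1 0 1
0 -7 7
0 -1 1
1 -7 6
1 -2 1
2 -7 5
2 -6 4
2 -5 3
2 -4 2
2 -3 1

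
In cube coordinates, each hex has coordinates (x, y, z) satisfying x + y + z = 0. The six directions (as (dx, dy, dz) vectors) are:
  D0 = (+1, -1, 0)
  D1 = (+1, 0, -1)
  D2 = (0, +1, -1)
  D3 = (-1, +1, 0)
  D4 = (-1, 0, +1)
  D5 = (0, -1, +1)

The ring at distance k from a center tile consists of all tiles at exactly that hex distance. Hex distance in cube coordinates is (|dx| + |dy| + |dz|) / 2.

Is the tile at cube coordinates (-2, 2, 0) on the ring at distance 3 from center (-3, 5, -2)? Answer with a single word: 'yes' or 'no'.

|px - cx| = |-2 - (-3)| = 1
|py - cy| = |2 - 5| = 3
|pz - cz| = |0 - (-2)| = 2
distance = (1+3+2)/2 = 6/2 = 3
radius = 3; distance == radius -> yes

Answer: yes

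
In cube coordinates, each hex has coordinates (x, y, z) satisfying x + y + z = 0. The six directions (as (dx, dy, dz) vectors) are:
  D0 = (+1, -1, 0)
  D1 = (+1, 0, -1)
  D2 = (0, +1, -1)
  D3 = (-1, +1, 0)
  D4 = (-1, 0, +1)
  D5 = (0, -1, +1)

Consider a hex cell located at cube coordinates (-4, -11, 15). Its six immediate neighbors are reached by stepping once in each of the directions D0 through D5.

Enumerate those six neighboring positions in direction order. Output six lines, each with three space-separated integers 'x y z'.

Center: (-4, -11, 15). Add each direction:
  D0: (-4, -11, 15) + (1, -1, 0) = (-3, -12, 15)
  D1: (-4, -11, 15) + (1, 0, -1) = (-3, -11, 14)
  D2: (-4, -11, 15) + (0, 1, -1) = (-4, -10, 14)
  D3: (-4, -11, 15) + (-1, 1, 0) = (-5, -10, 15)
  D4: (-4, -11, 15) + (-1, 0, 1) = (-5, -11, 16)
  D5: (-4, -11, 15) + (0, -1, 1) = (-4, -12, 16)

Answer: -3 -12 15
-3 -11 14
-4 -10 14
-5 -10 15
-5 -11 16
-4 -12 16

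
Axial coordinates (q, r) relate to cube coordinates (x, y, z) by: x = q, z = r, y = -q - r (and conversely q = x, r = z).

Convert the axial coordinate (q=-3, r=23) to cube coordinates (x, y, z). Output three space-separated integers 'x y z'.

Answer: -3 -20 23

Derivation:
x = q = -3
z = r = 23
y = -x - z = -(-3) - (23) = -20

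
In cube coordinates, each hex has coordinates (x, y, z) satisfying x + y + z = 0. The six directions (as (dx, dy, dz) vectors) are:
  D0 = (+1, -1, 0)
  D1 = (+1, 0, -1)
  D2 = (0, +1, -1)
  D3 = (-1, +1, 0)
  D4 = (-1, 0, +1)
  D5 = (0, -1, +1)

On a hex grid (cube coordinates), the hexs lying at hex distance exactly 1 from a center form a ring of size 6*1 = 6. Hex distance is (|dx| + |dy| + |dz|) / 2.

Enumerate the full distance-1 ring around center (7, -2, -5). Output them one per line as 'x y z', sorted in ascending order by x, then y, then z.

Answer: 6 -2 -4
6 -1 -5
7 -3 -4
7 -1 -6
8 -3 -5
8 -2 -6

Derivation:
Walk ring at distance 1 from (7, -2, -5):
Start at center + D4*1 = (6, -2, -4)
  hex 0: (6, -2, -4)
  hex 1: (7, -3, -4)
  hex 2: (8, -3, -5)
  hex 3: (8, -2, -6)
  hex 4: (7, -1, -6)
  hex 5: (6, -1, -5)
Sorted: 6 hexes.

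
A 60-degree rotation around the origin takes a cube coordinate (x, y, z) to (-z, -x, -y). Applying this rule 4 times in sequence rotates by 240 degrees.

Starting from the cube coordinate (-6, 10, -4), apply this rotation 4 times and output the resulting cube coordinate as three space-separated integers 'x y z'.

Answer: -4 -6 10

Derivation:
Start: (-6, 10, -4)
Step 1: (-6, 10, -4) -> (-(-4), -(-6), -(10)) = (4, 6, -10)
Step 2: (4, 6, -10) -> (-(-10), -(4), -(6)) = (10, -4, -6)
Step 3: (10, -4, -6) -> (-(-6), -(10), -(-4)) = (6, -10, 4)
Step 4: (6, -10, 4) -> (-(4), -(6), -(-10)) = (-4, -6, 10)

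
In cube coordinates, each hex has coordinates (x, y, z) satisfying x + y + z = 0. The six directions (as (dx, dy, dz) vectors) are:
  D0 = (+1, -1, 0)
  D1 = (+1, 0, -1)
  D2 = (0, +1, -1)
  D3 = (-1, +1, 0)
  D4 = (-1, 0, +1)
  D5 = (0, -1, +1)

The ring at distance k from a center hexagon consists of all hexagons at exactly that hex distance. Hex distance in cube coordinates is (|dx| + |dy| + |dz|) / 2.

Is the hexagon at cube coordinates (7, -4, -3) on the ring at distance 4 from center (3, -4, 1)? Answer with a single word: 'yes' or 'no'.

|px - cx| = |7 - 3| = 4
|py - cy| = |-4 - (-4)| = 0
|pz - cz| = |-3 - 1| = 4
distance = (4+0+4)/2 = 8/2 = 4
radius = 4; distance == radius -> yes

Answer: yes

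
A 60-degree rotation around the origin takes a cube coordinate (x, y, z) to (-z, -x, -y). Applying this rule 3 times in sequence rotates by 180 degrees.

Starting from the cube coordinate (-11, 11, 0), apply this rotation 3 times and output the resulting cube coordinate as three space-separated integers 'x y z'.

Start: (-11, 11, 0)
Step 1: (-11, 11, 0) -> (-(0), -(-11), -(11)) = (0, 11, -11)
Step 2: (0, 11, -11) -> (-(-11), -(0), -(11)) = (11, 0, -11)
Step 3: (11, 0, -11) -> (-(-11), -(11), -(0)) = (11, -11, 0)

Answer: 11 -11 0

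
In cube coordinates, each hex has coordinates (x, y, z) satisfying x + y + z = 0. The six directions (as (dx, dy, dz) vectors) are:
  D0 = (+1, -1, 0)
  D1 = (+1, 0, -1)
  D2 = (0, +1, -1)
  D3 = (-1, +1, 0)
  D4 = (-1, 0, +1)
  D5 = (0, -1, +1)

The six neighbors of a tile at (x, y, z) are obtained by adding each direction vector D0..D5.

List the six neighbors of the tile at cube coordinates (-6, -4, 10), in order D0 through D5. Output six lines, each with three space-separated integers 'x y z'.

Center: (-6, -4, 10). Add each direction:
  D0: (-6, -4, 10) + (1, -1, 0) = (-5, -5, 10)
  D1: (-6, -4, 10) + (1, 0, -1) = (-5, -4, 9)
  D2: (-6, -4, 10) + (0, 1, -1) = (-6, -3, 9)
  D3: (-6, -4, 10) + (-1, 1, 0) = (-7, -3, 10)
  D4: (-6, -4, 10) + (-1, 0, 1) = (-7, -4, 11)
  D5: (-6, -4, 10) + (0, -1, 1) = (-6, -5, 11)

Answer: -5 -5 10
-5 -4 9
-6 -3 9
-7 -3 10
-7 -4 11
-6 -5 11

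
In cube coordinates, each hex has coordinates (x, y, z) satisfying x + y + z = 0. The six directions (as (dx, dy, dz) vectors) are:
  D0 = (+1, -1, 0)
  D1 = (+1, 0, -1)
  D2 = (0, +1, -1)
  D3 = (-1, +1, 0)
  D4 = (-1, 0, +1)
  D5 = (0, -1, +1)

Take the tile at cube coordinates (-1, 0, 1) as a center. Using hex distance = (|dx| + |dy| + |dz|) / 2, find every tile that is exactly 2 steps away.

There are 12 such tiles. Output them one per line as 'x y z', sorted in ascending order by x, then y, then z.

Answer: -3 0 3
-3 1 2
-3 2 1
-2 -1 3
-2 2 0
-1 -2 3
-1 2 -1
0 -2 2
0 1 -1
1 -2 1
1 -1 0
1 0 -1

Derivation:
Walk ring at distance 2 from (-1, 0, 1):
Start at center + D4*2 = (-3, 0, 3)
  hex 0: (-3, 0, 3)
  hex 1: (-2, -1, 3)
  hex 2: (-1, -2, 3)
  hex 3: (0, -2, 2)
  hex 4: (1, -2, 1)
  hex 5: (1, -1, 0)
  hex 6: (1, 0, -1)
  hex 7: (0, 1, -1)
  hex 8: (-1, 2, -1)
  hex 9: (-2, 2, 0)
  hex 10: (-3, 2, 1)
  hex 11: (-3, 1, 2)
Sorted: 12 hexes.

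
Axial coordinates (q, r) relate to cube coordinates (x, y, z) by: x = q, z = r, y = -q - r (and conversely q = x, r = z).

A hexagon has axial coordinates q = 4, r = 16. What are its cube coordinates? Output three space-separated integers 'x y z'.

x = q = 4
z = r = 16
y = -x - z = -(4) - (16) = -20

Answer: 4 -20 16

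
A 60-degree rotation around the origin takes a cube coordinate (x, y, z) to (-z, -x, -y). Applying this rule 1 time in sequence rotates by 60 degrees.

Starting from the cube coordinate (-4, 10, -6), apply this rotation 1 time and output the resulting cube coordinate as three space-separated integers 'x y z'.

Start: (-4, 10, -6)
Step 1: (-4, 10, -6) -> (-(-6), -(-4), -(10)) = (6, 4, -10)

Answer: 6 4 -10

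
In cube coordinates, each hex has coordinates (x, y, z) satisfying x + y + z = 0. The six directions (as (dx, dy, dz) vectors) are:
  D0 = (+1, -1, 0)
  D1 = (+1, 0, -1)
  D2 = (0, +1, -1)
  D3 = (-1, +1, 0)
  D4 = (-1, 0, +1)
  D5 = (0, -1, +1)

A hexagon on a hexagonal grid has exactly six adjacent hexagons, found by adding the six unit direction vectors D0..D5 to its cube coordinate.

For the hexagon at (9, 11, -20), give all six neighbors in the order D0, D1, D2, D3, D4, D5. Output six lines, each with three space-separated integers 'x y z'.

Answer: 10 10 -20
10 11 -21
9 12 -21
8 12 -20
8 11 -19
9 10 -19

Derivation:
Center: (9, 11, -20). Add each direction:
  D0: (9, 11, -20) + (1, -1, 0) = (10, 10, -20)
  D1: (9, 11, -20) + (1, 0, -1) = (10, 11, -21)
  D2: (9, 11, -20) + (0, 1, -1) = (9, 12, -21)
  D3: (9, 11, -20) + (-1, 1, 0) = (8, 12, -20)
  D4: (9, 11, -20) + (-1, 0, 1) = (8, 11, -19)
  D5: (9, 11, -20) + (0, -1, 1) = (9, 10, -19)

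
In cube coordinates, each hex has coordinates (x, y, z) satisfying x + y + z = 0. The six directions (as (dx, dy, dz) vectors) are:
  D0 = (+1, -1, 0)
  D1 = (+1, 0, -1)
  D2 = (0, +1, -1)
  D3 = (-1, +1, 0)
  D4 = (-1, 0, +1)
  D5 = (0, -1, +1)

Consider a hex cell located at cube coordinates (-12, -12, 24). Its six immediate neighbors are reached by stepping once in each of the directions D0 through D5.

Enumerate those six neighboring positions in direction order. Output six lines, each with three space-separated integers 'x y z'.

Center: (-12, -12, 24). Add each direction:
  D0: (-12, -12, 24) + (1, -1, 0) = (-11, -13, 24)
  D1: (-12, -12, 24) + (1, 0, -1) = (-11, -12, 23)
  D2: (-12, -12, 24) + (0, 1, -1) = (-12, -11, 23)
  D3: (-12, -12, 24) + (-1, 1, 0) = (-13, -11, 24)
  D4: (-12, -12, 24) + (-1, 0, 1) = (-13, -12, 25)
  D5: (-12, -12, 24) + (0, -1, 1) = (-12, -13, 25)

Answer: -11 -13 24
-11 -12 23
-12 -11 23
-13 -11 24
-13 -12 25
-12 -13 25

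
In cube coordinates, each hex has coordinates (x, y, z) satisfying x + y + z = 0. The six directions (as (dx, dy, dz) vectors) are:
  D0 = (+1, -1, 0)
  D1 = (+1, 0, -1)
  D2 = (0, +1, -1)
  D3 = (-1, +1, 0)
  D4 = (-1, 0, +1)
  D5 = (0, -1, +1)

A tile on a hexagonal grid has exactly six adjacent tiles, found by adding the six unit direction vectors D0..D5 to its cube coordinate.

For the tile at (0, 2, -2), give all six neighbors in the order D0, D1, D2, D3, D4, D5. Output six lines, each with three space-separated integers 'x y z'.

Answer: 1 1 -2
1 2 -3
0 3 -3
-1 3 -2
-1 2 -1
0 1 -1

Derivation:
Center: (0, 2, -2). Add each direction:
  D0: (0, 2, -2) + (1, -1, 0) = (1, 1, -2)
  D1: (0, 2, -2) + (1, 0, -1) = (1, 2, -3)
  D2: (0, 2, -2) + (0, 1, -1) = (0, 3, -3)
  D3: (0, 2, -2) + (-1, 1, 0) = (-1, 3, -2)
  D4: (0, 2, -2) + (-1, 0, 1) = (-1, 2, -1)
  D5: (0, 2, -2) + (0, -1, 1) = (0, 1, -1)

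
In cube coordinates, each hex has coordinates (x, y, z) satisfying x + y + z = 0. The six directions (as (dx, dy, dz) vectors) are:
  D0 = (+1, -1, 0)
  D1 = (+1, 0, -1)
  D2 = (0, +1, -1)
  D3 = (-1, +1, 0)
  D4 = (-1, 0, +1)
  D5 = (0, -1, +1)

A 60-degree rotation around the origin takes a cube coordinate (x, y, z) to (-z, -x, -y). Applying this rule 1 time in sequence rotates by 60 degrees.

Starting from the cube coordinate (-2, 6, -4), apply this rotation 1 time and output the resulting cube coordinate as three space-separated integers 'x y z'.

Answer: 4 2 -6

Derivation:
Start: (-2, 6, -4)
Step 1: (-2, 6, -4) -> (-(-4), -(-2), -(6)) = (4, 2, -6)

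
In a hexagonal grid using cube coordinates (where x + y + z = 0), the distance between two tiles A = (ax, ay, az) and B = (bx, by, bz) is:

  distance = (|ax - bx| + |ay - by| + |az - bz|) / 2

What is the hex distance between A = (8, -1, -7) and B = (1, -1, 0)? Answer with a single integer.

Answer: 7

Derivation:
|ax - bx| = |8 - 1| = 7
|ay - by| = |-1 - (-1)| = 0
|az - bz| = |-7 - 0| = 7
distance = (7 + 0 + 7) / 2 = 14 / 2 = 7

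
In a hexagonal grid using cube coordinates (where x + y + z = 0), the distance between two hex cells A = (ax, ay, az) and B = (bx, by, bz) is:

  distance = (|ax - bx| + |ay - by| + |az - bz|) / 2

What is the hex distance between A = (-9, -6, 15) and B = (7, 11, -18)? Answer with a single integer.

|ax - bx| = |-9 - 7| = 16
|ay - by| = |-6 - 11| = 17
|az - bz| = |15 - (-18)| = 33
distance = (16 + 17 + 33) / 2 = 66 / 2 = 33

Answer: 33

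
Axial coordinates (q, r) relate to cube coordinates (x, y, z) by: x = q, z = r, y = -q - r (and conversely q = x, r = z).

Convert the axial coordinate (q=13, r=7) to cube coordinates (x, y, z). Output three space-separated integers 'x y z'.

x = q = 13
z = r = 7
y = -x - z = -(13) - (7) = -20

Answer: 13 -20 7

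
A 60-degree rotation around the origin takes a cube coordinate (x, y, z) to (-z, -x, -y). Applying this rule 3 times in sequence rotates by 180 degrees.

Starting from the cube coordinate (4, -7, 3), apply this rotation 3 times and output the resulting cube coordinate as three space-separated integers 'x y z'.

Start: (4, -7, 3)
Step 1: (4, -7, 3) -> (-(3), -(4), -(-7)) = (-3, -4, 7)
Step 2: (-3, -4, 7) -> (-(7), -(-3), -(-4)) = (-7, 3, 4)
Step 3: (-7, 3, 4) -> (-(4), -(-7), -(3)) = (-4, 7, -3)

Answer: -4 7 -3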